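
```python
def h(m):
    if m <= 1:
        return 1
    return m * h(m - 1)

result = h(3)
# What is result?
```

h(3) = 3 * 2 * 1 = 6

Answer: 6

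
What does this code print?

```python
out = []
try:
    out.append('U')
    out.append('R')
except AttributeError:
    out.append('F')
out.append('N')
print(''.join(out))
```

Execution trace: 'U' (try body) → 'R' (try body, no exception) → 'N' (after the try/except). Output: URN

Answer: URN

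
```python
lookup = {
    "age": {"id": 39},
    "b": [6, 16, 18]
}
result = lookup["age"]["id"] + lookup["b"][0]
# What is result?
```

Trace:
`lookup = { ...` → lookup = {'age': {'id': 39}, 'b': [6, 16, 18]}
`result = lookup["age"]["id"] + lookup["b"][0]` → result = 45
So result = 45

Answer: 45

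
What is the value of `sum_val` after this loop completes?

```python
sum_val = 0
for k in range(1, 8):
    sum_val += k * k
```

Sum of squares 1² to 7² = 140
`sum_val` takes the values: 0 → 1 → 5 → 14 → 30 → 55 → 91 → 140

Answer: 140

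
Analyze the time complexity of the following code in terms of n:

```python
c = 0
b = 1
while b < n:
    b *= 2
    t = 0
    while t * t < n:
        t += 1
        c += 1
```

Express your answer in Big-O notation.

Each loop level contributes: log n × √n. Multiplying the contributions gives O(√n log n).

Answer: O(√n log n)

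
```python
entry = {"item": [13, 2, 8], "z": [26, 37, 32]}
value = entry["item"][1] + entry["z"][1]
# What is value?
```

Trace:
`entry = {"item": [13, 2, 8], "z": [26, 37, 32]}` → entry = {'item': [13, 2, 8], 'z': [26, 37, 32]}
`value = entry["item"][1] + entry["z"][1]` → value = 39
So value = 39

Answer: 39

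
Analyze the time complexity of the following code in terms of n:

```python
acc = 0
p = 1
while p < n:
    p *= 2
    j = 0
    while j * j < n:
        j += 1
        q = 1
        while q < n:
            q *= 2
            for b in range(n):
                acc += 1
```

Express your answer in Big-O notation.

Each loop level contributes: log n × √n × log n × n. Multiplying the contributions gives O(n√n log² n).

Answer: O(n√n log² n)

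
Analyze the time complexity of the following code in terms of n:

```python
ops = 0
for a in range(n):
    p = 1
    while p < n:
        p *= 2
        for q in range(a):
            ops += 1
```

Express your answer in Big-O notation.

Each loop level contributes: n × log n × n. Multiplying the contributions gives O(n^2 log n).

Answer: O(n^2 log n)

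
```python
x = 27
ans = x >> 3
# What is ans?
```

Trace:
`x = 27` → x = 27
`ans = x >> 3` → ans = 3
So ans = 3

Answer: 3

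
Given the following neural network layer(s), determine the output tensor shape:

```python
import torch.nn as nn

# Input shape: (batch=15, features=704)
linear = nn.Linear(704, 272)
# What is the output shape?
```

Input: (15, 704) -> Output: (15, 272)

Answer: (15, 272)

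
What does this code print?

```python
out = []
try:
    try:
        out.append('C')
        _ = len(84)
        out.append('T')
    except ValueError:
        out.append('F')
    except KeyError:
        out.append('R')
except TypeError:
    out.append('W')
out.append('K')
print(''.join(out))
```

Execution trace: 'C' (try body) → 'W' (outer except TypeError) → 'K' (after the try/except). Output: CWK

Answer: CWK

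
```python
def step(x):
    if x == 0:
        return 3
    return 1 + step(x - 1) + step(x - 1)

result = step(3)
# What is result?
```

step(x) = 1 + 2·step(x-1), step(0)=3. Closed form: (3+1)·2^3 - 1 = 31.

Answer: 31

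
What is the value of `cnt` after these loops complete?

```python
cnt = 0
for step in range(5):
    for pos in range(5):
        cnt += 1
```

5 * 5 = 25
`cnt` takes the values: 0 → 1 → 2 → 3 → 4 → 5 → 6 → 7 → 8 → 9 → 10 → 11 → 12 → 13 → 14 → 15 → 16 → 17 → 18 → 19 → 20 → 21 → 22 → 23 → 24 → 25

Answer: 25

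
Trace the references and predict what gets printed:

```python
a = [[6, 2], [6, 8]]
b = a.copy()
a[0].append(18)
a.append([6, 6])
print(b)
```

Key concept: shallow copy with nested lists.
Step by step:
`a = [[6, 2], [6, 8]]` → a = [[6, 2], [6, 8]]
`b = a.copy()` → b = [[6, 2], [6, 8]]
`a[0].append(18)` → a = [[6, 2, 18], [6, 8]]; b = [[6, 2, 18], [6, 8]]
`a.append([6, 6])` → a = [[6, 2, 18], [6, 8], [6, 6]]
`print(b)` → prints [[6, 2, 18], [6, 8]]

Answer: [[6, 2, 18], [6, 8]]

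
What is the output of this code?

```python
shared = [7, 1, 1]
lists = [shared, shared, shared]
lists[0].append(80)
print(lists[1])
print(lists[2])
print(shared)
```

Key concept: list of same reference.
Step by step:
`shared = [7, 1, 1]` → shared = [7, 1, 1]
`lists = [shared, shared, shared]` → lists = [[7, 1, 1], [7, 1, 1], [7, 1, 1]]
`lists[0].append(80)` → shared = [7, 1, 1, 80]; lists = [[7, 1, 1, 80], [7, 1, 1, 80], [7, 1, 1, 80]]
`print(lists[1])` → prints [7, 1, 1, 80]
`print(lists[2])` → prints [7, 1, 1, 80]
`print(shared)` → prints [7, 1, 1, 80]

Answer:
[7, 1, 1, 80]
[7, 1, 1, 80]
[7, 1, 1, 80]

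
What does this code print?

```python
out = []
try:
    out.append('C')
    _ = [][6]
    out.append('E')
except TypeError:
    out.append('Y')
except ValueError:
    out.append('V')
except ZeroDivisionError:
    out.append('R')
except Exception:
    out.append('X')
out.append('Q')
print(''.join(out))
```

Execution trace: 'C' (try body) → 'X' (except Exception) → 'Q' (after the try/except). Output: CXQ

Answer: CXQ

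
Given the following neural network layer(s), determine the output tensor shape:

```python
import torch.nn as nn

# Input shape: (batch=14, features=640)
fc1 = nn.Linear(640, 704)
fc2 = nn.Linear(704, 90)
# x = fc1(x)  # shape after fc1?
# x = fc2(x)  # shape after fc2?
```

Input: (14, 640) -> after fc1: (14, 704) -> Output: (14, 90)

Answer: (14, 90)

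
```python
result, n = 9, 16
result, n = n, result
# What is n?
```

Trace:
`result, n = 9, 16` → result = 9; n = 16
`result, n = n, result` → result = 16; n = 9
So n = 9

Answer: 9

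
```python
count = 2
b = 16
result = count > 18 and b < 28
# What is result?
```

Trace:
`count = 2` → count = 2
`b = 16` → b = 16
`result = count > 18 and b < 28` → result = False
So result = False

Answer: False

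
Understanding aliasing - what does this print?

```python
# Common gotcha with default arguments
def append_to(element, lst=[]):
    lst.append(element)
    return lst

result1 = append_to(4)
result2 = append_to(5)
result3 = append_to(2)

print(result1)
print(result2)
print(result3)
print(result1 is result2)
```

Key concept: mutable default argument gotcha.
Step by step:
`result1 = append_to(4)` → result1 = [4]
`result2 = append_to(5)` → result1 = [4, 5] (same object as result2); result2 = [4, 5] (same object as result1)
`result3 = append_to(2)` → result1 = [4, 5, 2] (same object as result2, result3); result2 = [4, 5, 2] (same object as result1, result3); result3 = [4, 5, 2] (same object as result1, result2)
`print(result1)` → prints [4, 5, 2]
`print(result2)` → prints [4, 5, 2]
`print(result3)` → prints [4, 5, 2]
`print(result1 is result2)` → prints True

Answer:
[4, 5, 2]
[4, 5, 2]
[4, 5, 2]
True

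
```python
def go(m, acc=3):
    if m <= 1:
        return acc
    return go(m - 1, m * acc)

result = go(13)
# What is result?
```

Accumulator trace (n, acc): (13, 3) -> (12, 39) -> (11, 468) -> (10, 5148) -> (9, 51480) -> (8, 463320) -> (7, 3706560) -> (6, 25945920) -> (5, 155675520) -> (4, 778377600) -> (3, 3113510400) -> (2, 9340531200) -> (1, 18681062400) -> return 18681062400

Answer: 18681062400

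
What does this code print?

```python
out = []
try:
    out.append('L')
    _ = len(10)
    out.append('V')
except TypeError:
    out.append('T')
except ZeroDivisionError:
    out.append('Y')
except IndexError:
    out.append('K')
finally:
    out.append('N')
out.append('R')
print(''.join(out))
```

Execution trace: 'L' (try body) → 'T' (except TypeError) → 'N' (finally) → 'R' (after the try/except). Output: LTNR

Answer: LTNR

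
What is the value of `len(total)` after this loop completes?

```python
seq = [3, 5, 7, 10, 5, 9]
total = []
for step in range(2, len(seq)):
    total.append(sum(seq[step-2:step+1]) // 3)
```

Number of 3-element averages
`total` takes the values: [] → [5] → [5, 7] → [5, 7, 7] → [5, 7, 7, 8]
So `len(total)` = 4

Answer: 4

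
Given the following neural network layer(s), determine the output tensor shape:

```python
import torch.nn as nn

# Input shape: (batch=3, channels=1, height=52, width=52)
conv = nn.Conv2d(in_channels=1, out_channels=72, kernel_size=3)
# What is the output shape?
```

Input: (3, 1, 52, 52) -> Output: (3, 72, 50, 50)

Answer: (3, 72, 50, 50)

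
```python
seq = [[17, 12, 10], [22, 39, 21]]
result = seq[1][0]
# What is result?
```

Trace:
`seq = [[17, 12, 10], [22, 39, 21]]` → seq = [[17, 12, 10], [22, 39, 21]]
`result = seq[1][0]` → result = 22
So result = 22

Answer: 22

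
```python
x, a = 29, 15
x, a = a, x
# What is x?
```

Trace:
`x, a = 29, 15` → x = 29; a = 15
`x, a = a, x` → x = 15; a = 29
So x = 15

Answer: 15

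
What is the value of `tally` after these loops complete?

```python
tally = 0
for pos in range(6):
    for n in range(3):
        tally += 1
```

6 * 3 = 18
`tally` takes the values: 0 → 1 → 2 → 3 → 4 → 5 → 6 → 7 → 8 → 9 → 10 → 11 → 12 → 13 → 14 → 15 → 16 → 17 → 18

Answer: 18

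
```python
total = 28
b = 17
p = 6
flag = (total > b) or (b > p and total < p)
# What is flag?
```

Trace:
`total = 28` → total = 28
`b = 17` → b = 17
`p = 6` → p = 6
`flag = (total > b) or (b > p and total < p)` → flag = True
So flag = True

Answer: True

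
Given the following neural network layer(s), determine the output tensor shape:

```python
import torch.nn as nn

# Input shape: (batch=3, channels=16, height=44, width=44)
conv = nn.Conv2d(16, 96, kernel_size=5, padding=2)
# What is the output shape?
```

Input: (3, 16, 44, 44) -> Output: (3, 96, 44, 44)

Answer: (3, 96, 44, 44)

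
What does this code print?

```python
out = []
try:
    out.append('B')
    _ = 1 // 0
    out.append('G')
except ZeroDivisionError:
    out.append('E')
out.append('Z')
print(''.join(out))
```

Execution trace: 'B' (try body) → 'E' (except ZeroDivisionError) → 'Z' (after the try/except). Output: BEZ

Answer: BEZ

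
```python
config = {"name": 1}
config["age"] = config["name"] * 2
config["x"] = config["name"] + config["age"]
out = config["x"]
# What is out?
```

Trace:
`config = {"name": 1}` → config = {'name': 1}
`config["age"] = config["name"] * 2` → config = {'name': 1, 'age': 2}
`config["x"] = config["name"] + config["age"]` → config = {'name': 1, 'age': 2, 'x': 3}
`out = config["x"]` → out = 3
So out = 3

Answer: 3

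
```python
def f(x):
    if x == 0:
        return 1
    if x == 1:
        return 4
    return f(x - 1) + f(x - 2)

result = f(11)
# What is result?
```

Build up from base cases: f(0)=1, f(1)=4, f(2)=5, f(3)=9, f(4)=14, f(5)=23, f(6)=37, ..., f(11)=411

Answer: 411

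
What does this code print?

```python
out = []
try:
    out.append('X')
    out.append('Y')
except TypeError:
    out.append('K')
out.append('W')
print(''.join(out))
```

Execution trace: 'X' (try body) → 'Y' (try body, no exception) → 'W' (after the try/except). Output: XYW

Answer: XYW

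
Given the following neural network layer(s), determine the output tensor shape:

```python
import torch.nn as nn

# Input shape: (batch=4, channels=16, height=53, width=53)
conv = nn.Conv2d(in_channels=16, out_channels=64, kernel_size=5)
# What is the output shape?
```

Input: (4, 16, 53, 53) -> Output: (4, 64, 49, 49)

Answer: (4, 64, 49, 49)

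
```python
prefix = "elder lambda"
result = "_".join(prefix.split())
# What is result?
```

Trace:
`prefix = "elder lambda"` → prefix = 'elder lambda'
`result = "_".join(prefix.split())` → result = 'elder_lambda'
So result = 'elder_lambda'

Answer: 'elder_lambda'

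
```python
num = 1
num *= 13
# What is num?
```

Trace:
`num = 1` → num = 1
`num *= 13` → num = 13
So num = 13

Answer: 13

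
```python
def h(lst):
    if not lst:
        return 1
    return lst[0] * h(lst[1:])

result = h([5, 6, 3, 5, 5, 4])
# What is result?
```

Product over [5, 6, 3, 5, 5, 4] = 5 * 6 * 3 * 5 * 5 * 4 = 9000

Answer: 9000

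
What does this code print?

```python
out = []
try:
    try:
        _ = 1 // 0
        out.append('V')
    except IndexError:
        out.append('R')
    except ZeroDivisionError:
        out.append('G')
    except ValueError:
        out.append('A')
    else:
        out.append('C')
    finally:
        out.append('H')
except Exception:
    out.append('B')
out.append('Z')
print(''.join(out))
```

Execution trace: 'G' (inner except ZeroDivisionError) → 'H' (inner finally) → 'Z' (after the try/except). Output: GHZ

Answer: GHZ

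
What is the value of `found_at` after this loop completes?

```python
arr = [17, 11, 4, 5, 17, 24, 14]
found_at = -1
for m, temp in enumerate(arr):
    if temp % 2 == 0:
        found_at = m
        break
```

First even number index in [17, 11, 4, 5, 17, 24, 14]
`found_at` takes the values: -1 → 2

Answer: 2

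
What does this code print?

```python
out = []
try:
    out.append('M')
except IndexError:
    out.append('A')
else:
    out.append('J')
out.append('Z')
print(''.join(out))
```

Execution trace: 'M' (try body, no exception) → 'J' (else) → 'Z' (after the try/except). Output: MJZ

Answer: MJZ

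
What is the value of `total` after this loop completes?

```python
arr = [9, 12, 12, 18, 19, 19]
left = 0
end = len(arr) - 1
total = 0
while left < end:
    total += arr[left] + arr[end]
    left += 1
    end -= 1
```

Sum of pairs from ends
`total` takes the values: 0 → 28 → 59 → 89

Answer: 89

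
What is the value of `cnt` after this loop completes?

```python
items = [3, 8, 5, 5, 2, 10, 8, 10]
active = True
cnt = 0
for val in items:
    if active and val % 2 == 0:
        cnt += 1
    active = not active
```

Count even values at even positions
`cnt` takes the values: 0 → 1 → 2

Answer: 2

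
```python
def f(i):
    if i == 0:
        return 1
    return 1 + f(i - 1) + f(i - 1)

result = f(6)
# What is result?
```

f(i) = 1 + 2·f(i-1), f(0)=1. Closed form: (1+1)·2^6 - 1 = 127.

Answer: 127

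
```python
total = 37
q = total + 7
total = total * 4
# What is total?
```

Trace:
`total = 37` → total = 37
`q = total + 7` → q = 44
`total = total * 4` → total = 148
So total = 148

Answer: 148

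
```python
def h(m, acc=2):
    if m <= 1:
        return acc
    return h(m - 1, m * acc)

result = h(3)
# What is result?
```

Accumulator trace (n, acc): (3, 2) -> (2, 6) -> (1, 12) -> return 12

Answer: 12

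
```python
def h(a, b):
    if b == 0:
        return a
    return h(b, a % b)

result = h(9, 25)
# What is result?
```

h(9, 25) -> h(25, 9) -> h(9, 7) -> h(7, 2) -> h(2, 1) -> h(1, 0) -> 1

Answer: 1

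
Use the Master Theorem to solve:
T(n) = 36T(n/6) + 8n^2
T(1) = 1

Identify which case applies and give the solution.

a=36, b=6, f(n)=8n^2. log_6(36) = 2. Since c=2 = 2, Case 2 applies: T(n) = Θ(n^log_b(a) · log n) = O(n^2 log n).

Answer: O(n^2 log n) - Case 2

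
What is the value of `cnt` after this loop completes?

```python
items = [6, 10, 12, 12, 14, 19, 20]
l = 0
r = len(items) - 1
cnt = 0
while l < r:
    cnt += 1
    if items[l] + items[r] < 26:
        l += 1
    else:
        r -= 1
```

Steps to find pair summing to 26
`cnt` takes the values: 0 → 1 → 2 → 3 → 4 → 5 → 6

Answer: 6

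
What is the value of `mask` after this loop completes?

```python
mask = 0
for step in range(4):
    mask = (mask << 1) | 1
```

Build 4 consecutive 1-bits: 0b1111
`mask` takes the values: 0 → 1 → 3 → 7 → 15

Answer: 15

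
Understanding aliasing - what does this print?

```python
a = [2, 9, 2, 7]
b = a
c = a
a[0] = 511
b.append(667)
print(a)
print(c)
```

Key concept: multiple aliases.
Step by step:
`a = [2, 9, 2, 7]` → a = [2, 9, 2, 7]
`b = a` → b = [2, 9, 2, 7] (same object as a)
`c = a` → c = [2, 9, 2, 7] (same object as a, b)
`a[0] = 511` → a = [511, 9, 2, 7] (same object as b, c); b = [511, 9, 2, 7] (same object as a, c); c = [511, 9, 2, 7] (same object as a, b)
`b.append(667)` → a = [511, 9, 2, 7, 667] (same object as b, c); b = [511, 9, 2, 7, 667] (same object as a, c); c = [511, 9, 2, 7, 667] (same object as a, b)
`print(a)` → prints [511, 9, 2, 7, 667]
`print(c)` → prints [511, 9, 2, 7, 667]

Answer:
[511, 9, 2, 7, 667]
[511, 9, 2, 7, 667]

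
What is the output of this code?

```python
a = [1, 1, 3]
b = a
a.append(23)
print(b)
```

Key concept: basic list aliasing.
Step by step:
`a = [1, 1, 3]` → a = [1, 1, 3]
`b = a` → b = [1, 1, 3] (same object as a)
`a.append(23)` → a = [1, 1, 3, 23] (same object as b); b = [1, 1, 3, 23] (same object as a)
`print(b)` → prints [1, 1, 3, 23]

Answer: [1, 1, 3, 23]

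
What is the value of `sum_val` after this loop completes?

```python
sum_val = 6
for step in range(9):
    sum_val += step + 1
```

Start at 6, add 1 to 9 = 51
`sum_val` takes the values: 6 → 7 → 9 → 12 → 16 → 21 → 27 → 34 → 42 → 51

Answer: 51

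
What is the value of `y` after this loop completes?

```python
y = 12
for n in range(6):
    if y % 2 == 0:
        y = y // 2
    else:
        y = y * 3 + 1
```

Collatz-style transformation from 12
`y` takes the values: 12 → 6 → 3 → 10 → 5 → 16 → 8

Answer: 8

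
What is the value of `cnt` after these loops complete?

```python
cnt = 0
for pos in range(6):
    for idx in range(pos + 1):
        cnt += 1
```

Triangle: 1 + 2 + ... + 6
`cnt` takes the values: 0 → 1 → 2 → 3 → 4 → 5 → 6 → 7 → 8 → 9 → 10 → 11 → 12 → 13 → 14 → 15 → 16 → 17 → 18 → 19 → 20 → 21

Answer: 21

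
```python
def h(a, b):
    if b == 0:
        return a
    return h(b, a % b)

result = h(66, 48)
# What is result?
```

h(66, 48) -> h(48, 18) -> h(18, 12) -> h(12, 6) -> h(6, 0) -> 6

Answer: 6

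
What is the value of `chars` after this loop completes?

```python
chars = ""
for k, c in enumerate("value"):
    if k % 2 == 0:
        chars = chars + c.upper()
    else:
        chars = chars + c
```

Uppercase even positions in 'value'
`chars` takes the values: "" → "V" → "Va" → "VaL" → "VaLu" → "VaLuE"

Answer: "VaLuE"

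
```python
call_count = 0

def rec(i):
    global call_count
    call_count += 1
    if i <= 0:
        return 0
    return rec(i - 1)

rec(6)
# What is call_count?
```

Linear recursion stepping by 1: 7 calls from i=6 down to ≤0.

Answer: 7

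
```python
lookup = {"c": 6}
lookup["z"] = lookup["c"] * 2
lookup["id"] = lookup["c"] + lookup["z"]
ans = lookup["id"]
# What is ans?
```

Trace:
`lookup = {"c": 6}` → lookup = {'c': 6}
`lookup["z"] = lookup["c"] * 2` → lookup = {'c': 6, 'z': 12}
`lookup["id"] = lookup["c"] + lookup["z"]` → lookup = {'c': 6, 'z': 12, 'id': 18}
`ans = lookup["id"]` → ans = 18
So ans = 18

Answer: 18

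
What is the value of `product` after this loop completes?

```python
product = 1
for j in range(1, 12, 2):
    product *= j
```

Product of 1, 3, 5, ... up to 11
`product` takes the values: 1 → 3 → 15 → 105 → 945 → 10395

Answer: 10395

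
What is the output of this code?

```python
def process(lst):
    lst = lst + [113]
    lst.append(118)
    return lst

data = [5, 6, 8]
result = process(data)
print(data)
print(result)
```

Key concept: rebinding parameter vs mutation.
Step by step:
`data = [5, 6, 8]` → data = [5, 6, 8]
`result = process(data)` → result = [5, 6, 8, 113, 118]
`print(data)` → prints [5, 6, 8]
`print(result)` → prints [5, 6, 8, 113, 118]

Answer:
[5, 6, 8]
[5, 6, 8, 113, 118]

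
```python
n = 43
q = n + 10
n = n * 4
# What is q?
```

Trace:
`n = 43` → n = 43
`q = n + 10` → q = 53
`n = n * 4` → n = 172
So q = 53

Answer: 53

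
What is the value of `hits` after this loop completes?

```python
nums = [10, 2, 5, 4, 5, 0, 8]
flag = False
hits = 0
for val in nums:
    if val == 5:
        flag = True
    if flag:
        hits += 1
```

Count elements after first 5 in [10, 2, 5, 4, 5, 0, 8]
`hits` takes the values: 0 → 1 → 2 → 3 → 4 → 5

Answer: 5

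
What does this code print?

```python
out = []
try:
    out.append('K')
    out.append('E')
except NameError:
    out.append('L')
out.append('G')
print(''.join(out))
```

Execution trace: 'K' (try body) → 'E' (try body, no exception) → 'G' (after the try/except). Output: KEG

Answer: KEG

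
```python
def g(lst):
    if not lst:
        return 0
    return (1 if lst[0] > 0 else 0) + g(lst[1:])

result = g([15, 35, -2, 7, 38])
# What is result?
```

Count of positive elements in [15, 35, -2, 7, 38] = 4

Answer: 4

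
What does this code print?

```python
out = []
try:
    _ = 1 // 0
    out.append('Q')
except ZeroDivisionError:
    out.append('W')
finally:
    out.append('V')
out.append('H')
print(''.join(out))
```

Execution trace: 'W' (except ZeroDivisionError) → 'V' (finally) → 'H' (after the try/except). Output: WVH

Answer: WVH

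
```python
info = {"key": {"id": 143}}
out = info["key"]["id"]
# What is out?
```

Trace:
`info = {"key": {"id": 143}}` → info = {'key': {'id': 143}}
`out = info["key"]["id"]` → out = 143
So out = 143

Answer: 143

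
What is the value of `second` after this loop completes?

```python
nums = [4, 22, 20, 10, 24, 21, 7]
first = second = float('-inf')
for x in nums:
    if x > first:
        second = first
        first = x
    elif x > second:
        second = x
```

Second largest (with repeats) in [4, 22, 20, 10, 24, 21, 7]
`second` takes the values: -inf → 4 → 20 → 22

Answer: 22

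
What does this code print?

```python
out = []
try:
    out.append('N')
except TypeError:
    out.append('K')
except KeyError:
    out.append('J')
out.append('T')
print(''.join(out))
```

Execution trace: 'N' (try body, no exception) → 'T' (after the try/except). Output: NT

Answer: NT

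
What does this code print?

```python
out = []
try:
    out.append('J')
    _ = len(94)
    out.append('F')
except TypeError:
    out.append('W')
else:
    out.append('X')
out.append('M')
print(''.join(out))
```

Execution trace: 'J' (try body) → 'W' (except TypeError) → 'M' (after the try/except). Output: JWM

Answer: JWM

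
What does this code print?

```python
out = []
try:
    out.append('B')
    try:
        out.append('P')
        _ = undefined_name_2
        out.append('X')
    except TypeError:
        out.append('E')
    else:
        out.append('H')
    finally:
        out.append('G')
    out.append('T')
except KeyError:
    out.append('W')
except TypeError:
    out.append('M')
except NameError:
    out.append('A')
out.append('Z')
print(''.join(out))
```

Execution trace: 'B' (try body) → 'P' (inner try body) → 'G' (inner finally) → 'A' (except NameError) → 'Z' (after the try/except). Output: BPGAZ

Answer: BPGAZ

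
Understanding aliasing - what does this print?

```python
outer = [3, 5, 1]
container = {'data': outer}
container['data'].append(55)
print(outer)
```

Key concept: dict holds reference to list.
Step by step:
`outer = [3, 5, 1]` → outer = [3, 5, 1]
`container = {'data': outer}` → container = {'data': [3, 5, 1]}
`container['data'].append(55)` → outer = [3, 5, 1, 55]; container = {'data': [3, 5, 1, 55]}
`print(outer)` → prints [3, 5, 1, 55]

Answer: [3, 5, 1, 55]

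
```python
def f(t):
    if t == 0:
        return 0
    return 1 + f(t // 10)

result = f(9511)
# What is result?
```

Count of digits of 9511: 4

Answer: 4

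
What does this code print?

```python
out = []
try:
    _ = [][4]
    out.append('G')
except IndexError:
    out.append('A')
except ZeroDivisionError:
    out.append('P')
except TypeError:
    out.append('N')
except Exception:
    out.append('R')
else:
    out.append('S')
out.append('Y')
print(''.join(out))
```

Execution trace: 'A' (except IndexError) → 'Y' (after the try/except). Output: AY

Answer: AY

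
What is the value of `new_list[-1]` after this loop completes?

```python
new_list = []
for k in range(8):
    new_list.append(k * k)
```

Last element of squares 0 to 7
`new_list` takes the values: [] → [0] → [0, 1] → [0, 1, 4] → [0, 1, 4, 9] → [0, 1, 4, 9, 16] → [0, 1, 4, 9, 16, 25] → [0, 1, 4, 9, 16, 25, 36] → [0, 1, 4, 9, 16, 25, 36, 49]
So `new_list[-1]` = 49

Answer: 49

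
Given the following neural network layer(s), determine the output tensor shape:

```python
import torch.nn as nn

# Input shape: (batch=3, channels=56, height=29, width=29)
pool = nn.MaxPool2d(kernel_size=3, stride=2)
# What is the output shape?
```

Input: (3, 56, 29, 29) -> Output: (3, 56, 14, 14)

Answer: (3, 56, 14, 14)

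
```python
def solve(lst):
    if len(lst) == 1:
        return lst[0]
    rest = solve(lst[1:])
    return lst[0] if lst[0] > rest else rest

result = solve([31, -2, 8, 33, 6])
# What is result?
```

Recursive max over [31, -2, 8, 33, 6] = 33

Answer: 33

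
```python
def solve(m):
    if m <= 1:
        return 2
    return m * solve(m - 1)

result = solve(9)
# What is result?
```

solve(9) = 9 * 8 * 7 * 6 * 5 * 4 * 3 * 2 * 2 = 725760

Answer: 725760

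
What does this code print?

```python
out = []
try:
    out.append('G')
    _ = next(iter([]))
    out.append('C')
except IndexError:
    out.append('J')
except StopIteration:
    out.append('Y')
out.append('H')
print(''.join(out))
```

Execution trace: 'G' (try body) → 'Y' (except StopIteration) → 'H' (after the try/except). Output: GYH

Answer: GYH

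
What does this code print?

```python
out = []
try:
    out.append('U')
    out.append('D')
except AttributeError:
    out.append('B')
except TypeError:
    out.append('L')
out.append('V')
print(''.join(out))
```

Execution trace: 'U' (try body) → 'D' (try body, no exception) → 'V' (after the try/except). Output: UDV

Answer: UDV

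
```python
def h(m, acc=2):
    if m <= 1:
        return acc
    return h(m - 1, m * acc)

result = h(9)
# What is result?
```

Accumulator trace (n, acc): (9, 2) -> (8, 18) -> (7, 144) -> (6, 1008) -> (5, 6048) -> (4, 30240) -> (3, 120960) -> (2, 362880) -> (1, 725760) -> return 725760

Answer: 725760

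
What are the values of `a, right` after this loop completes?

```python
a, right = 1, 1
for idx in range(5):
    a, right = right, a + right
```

Fibonacci: after 5 iterations
`a, right` takes the values: (1, 1) → (1, 2) → (2, 3) → (3, 5) → (5, 8) → (8, 13)

Answer: 8, 13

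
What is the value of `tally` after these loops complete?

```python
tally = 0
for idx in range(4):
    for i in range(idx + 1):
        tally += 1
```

Triangle: 1 + 2 + ... + 4
`tally` takes the values: 0 → 1 → 2 → 3 → 4 → 5 → 6 → 7 → 8 → 9 → 10

Answer: 10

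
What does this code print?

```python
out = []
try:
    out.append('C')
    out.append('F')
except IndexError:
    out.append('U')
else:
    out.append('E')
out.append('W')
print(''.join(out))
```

Execution trace: 'C' (try body) → 'F' (try body, no exception) → 'E' (else) → 'W' (after the try/except). Output: CFEW

Answer: CFEW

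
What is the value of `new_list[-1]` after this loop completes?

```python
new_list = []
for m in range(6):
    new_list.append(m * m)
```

Last element of squares 0 to 5
`new_list` takes the values: [] → [0] → [0, 1] → [0, 1, 4] → [0, 1, 4, 9] → [0, 1, 4, 9, 16] → [0, 1, 4, 9, 16, 25]
So `new_list[-1]` = 25

Answer: 25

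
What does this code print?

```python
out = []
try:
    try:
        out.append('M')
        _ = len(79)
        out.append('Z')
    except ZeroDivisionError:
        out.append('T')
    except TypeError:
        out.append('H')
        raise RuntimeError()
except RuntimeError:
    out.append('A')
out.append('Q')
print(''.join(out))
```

Execution trace: 'M' (inner try body) → 'H' (inner except TypeError) → 'A' (outer except RuntimeError) → 'Q' (after the try/except). Output: MHAQ

Answer: MHAQ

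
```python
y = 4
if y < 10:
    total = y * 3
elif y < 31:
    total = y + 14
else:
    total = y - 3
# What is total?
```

Trace:
`y = 4` → y = 4
`if y < 10: ...` → y < 10 is True → total = 12
So total = 12

Answer: 12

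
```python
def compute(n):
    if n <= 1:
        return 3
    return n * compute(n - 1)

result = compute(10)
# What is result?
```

compute(10) = 10 * 9 * 8 * 7 * 6 * 5 * 4 * 3 * 2 * 3 = 10886400

Answer: 10886400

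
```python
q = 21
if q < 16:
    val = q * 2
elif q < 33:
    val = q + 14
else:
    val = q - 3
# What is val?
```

Trace:
`q = 21` → q = 21
`if q < 16: ...` → q < 16 is False, q < 33 is True → val = 35
So val = 35

Answer: 35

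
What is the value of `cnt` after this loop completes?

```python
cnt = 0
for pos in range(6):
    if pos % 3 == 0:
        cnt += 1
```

Count numbers divisible by 3 in range(6)
`cnt` takes the values: 0 → 1 → 2

Answer: 2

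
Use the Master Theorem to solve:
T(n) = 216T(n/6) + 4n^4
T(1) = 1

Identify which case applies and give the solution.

a=216, b=6, f(n)=4n^4. log_6(216) = 3. Since c=4 > 3 and the regularity condition holds (216(n/6)^4 = (216/6^4)n^4 with 216/6^4 < 1), Case 3 applies: T(n) = Θ(f(n)) = O(n^4).

Answer: O(n^4) - Case 3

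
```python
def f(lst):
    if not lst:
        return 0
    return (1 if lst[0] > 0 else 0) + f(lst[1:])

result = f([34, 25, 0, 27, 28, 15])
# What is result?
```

Count of positive elements in [34, 25, 0, 27, 28, 15] = 5

Answer: 5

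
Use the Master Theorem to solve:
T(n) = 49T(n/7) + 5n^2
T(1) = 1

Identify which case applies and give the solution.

a=49, b=7, f(n)=5n^2. log_7(49) = 2. Since c=2 = 2, Case 2 applies: T(n) = Θ(n^log_b(a) · log n) = O(n^2 log n).

Answer: O(n^2 log n) - Case 2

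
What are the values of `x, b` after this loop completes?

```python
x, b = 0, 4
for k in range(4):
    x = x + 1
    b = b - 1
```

x goes 0→4, b goes 4→0
`x, b` takes the values: (0, 4) → (1, 4) → (1, 3) → (2, 3) → (2, 2) → (3, 2) → (3, 1) → (4, 1) → (4, 0)

Answer: 4, 0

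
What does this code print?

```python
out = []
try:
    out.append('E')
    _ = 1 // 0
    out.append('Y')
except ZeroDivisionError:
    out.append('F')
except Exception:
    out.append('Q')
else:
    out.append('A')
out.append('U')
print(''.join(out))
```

Execution trace: 'E' (try body) → 'F' (except ZeroDivisionError) → 'U' (after the try/except). Output: EFU

Answer: EFU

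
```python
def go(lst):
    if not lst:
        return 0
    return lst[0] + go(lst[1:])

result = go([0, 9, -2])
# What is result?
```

0 + 9 + (-2) + 0 = 7

Answer: 7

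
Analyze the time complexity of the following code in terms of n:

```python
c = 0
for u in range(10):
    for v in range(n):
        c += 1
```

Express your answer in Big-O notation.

Each loop level contributes: 1 × n. Multiplying the contributions gives O(n).

Answer: O(n)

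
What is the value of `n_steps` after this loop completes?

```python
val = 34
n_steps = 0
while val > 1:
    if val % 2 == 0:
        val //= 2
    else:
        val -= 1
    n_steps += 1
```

Steps to reduce 34 to 1
`n_steps` takes the values: 0 → 1 → 2 → 3 → 4 → 5 → 6

Answer: 6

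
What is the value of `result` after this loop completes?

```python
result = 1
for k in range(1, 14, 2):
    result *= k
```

Product of 1, 3, 5, ... up to 13
`result` takes the values: 1 → 3 → 15 → 105 → 945 → 10395 → 135135

Answer: 135135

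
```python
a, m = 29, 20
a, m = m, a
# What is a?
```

Trace:
`a, m = 29, 20` → a = 29; m = 20
`a, m = m, a` → a = 20; m = 29
So a = 20

Answer: 20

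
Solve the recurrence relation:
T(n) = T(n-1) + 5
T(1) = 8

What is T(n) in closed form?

Unrolling: T(n) = T(1) + 5·(n-1) = 8 + 5(n-1) = 5n + 3.

Answer: T(n) = 5n + 3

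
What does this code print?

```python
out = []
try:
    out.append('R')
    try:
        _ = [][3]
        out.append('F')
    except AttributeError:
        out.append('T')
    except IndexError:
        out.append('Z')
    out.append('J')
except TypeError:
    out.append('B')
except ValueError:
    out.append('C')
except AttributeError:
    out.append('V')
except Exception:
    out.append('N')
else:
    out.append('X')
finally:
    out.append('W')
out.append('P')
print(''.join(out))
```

Execution trace: 'R' (try body) → 'Z' (inner except IndexError) → 'J' (try body, no exception) → 'X' (else) → 'W' (finally) → 'P' (after the try/except). Output: RZJXWP

Answer: RZJXWP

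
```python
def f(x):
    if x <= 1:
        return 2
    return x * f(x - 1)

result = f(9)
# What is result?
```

f(9) = 9 * 8 * 7 * 6 * 5 * 4 * 3 * 2 * 2 = 725760

Answer: 725760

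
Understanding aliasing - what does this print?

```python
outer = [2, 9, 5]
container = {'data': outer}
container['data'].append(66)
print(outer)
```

Key concept: dict holds reference to list.
Step by step:
`outer = [2, 9, 5]` → outer = [2, 9, 5]
`container = {'data': outer}` → container = {'data': [2, 9, 5]}
`container['data'].append(66)` → outer = [2, 9, 5, 66]; container = {'data': [2, 9, 5, 66]}
`print(outer)` → prints [2, 9, 5, 66]

Answer: [2, 9, 5, 66]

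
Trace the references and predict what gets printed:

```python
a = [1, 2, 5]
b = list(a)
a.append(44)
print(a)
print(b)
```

Key concept: list() constructor creates copy.
Step by step:
`a = [1, 2, 5]` → a = [1, 2, 5]
`b = list(a)` → b = [1, 2, 5]
`a.append(44)` → a = [1, 2, 5, 44]
`print(a)` → prints [1, 2, 5, 44]
`print(b)` → prints [1, 2, 5]

Answer:
[1, 2, 5, 44]
[1, 2, 5]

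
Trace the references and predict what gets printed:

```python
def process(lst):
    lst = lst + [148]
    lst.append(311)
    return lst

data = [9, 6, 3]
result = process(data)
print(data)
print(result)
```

Key concept: rebinding parameter vs mutation.
Step by step:
`data = [9, 6, 3]` → data = [9, 6, 3]
`result = process(data)` → result = [9, 6, 3, 148, 311]
`print(data)` → prints [9, 6, 3]
`print(result)` → prints [9, 6, 3, 148, 311]

Answer:
[9, 6, 3]
[9, 6, 3, 148, 311]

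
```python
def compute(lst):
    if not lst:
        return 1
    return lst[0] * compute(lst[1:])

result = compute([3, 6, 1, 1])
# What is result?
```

Product over [3, 6, 1, 1] = 3 * 6 * 1 * 1 = 18

Answer: 18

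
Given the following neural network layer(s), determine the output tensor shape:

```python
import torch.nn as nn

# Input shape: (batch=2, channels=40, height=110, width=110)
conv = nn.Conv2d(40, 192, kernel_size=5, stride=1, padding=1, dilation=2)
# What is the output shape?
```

Input: (2, 40, 110, 110) -> Output: (2, 192, 104, 104)

Answer: (2, 192, 104, 104)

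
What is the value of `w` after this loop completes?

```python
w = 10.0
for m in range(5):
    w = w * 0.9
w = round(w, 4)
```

Exponential decay: 10.0 * 0.9^5
`w` takes the values: 10.0 → 9.0 → 8.1 → 7.29 → 6.561 → 5.9049

Answer: 5.9049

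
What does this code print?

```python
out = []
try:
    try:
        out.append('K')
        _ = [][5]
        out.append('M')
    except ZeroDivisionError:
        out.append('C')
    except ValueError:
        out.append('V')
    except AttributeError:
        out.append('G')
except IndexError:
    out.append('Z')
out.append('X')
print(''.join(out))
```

Execution trace: 'K' (inner try body) → 'Z' (outer except IndexError) → 'X' (after the try/except). Output: KZX

Answer: KZX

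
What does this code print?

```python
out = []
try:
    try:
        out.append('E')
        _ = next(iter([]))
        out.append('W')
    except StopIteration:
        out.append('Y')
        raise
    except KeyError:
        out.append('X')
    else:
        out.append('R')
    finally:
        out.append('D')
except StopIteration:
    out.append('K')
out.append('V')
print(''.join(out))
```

Execution trace: 'E' (inner try body) → 'Y' (inner except StopIteration) → 'D' (inner finally) → 'K' (outer except StopIteration) → 'V' (after the try/except). Output: EYDKV

Answer: EYDKV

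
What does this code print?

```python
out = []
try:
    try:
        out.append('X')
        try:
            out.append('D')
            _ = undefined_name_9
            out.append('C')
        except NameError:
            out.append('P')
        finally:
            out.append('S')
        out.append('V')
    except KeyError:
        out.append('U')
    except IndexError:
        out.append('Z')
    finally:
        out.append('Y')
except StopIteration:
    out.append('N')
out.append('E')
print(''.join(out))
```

Execution trace: 'X' (try body) → 'D' (inner try body) → 'P' (inner except NameError) → 'S' (inner finally) → 'V' (try body, no exception) → 'Y' (finally) → 'E' (after the try/except). Output: XDPSVYE

Answer: XDPSVYE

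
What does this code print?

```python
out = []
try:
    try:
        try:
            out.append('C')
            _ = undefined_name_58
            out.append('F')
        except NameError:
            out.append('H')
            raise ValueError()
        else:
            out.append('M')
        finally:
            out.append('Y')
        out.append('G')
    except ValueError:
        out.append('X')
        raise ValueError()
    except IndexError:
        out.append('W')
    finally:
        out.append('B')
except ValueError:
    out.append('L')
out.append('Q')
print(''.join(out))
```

Execution trace: 'C' (inner try body) → 'H' (inner except NameError) → 'Y' (inner finally) → 'X' (except ValueError) → 'B' (finally) → 'L' (outer except ValueError) → 'Q' (after the try/except). Output: CHYXBLQ

Answer: CHYXBLQ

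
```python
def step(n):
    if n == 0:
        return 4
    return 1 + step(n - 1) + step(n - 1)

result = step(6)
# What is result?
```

step(n) = 1 + 2·step(n-1), step(0)=4. Closed form: (4+1)·2^6 - 1 = 319.

Answer: 319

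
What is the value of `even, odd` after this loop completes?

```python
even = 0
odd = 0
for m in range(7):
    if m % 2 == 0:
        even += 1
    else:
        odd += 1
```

Count evens and odds in range(7)
`even, odd` takes the values: (0, 0) → (1, 0) → (1, 1) → (2, 1) → (2, 2) → (3, 2) → (3, 3) → (4, 3)

Answer: 4, 3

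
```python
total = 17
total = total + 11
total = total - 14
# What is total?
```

Trace:
`total = 17` → total = 17
`total = total + 11` → total = 28
`total = total - 14` → total = 14
So total = 14

Answer: 14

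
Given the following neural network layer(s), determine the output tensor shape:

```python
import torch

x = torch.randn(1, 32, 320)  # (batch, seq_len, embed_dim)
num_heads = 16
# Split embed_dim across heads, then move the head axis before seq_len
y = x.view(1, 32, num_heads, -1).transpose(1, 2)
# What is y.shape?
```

Input: (1, 32, 320) -> head_dim = 320 // 16 = 20; after view: (1, 32, 16, 20) -> after transpose(1, 2): (1, 16, 32, 20) -> Output: (1, 16, 32, 20)

Answer: (1, 16, 32, 20)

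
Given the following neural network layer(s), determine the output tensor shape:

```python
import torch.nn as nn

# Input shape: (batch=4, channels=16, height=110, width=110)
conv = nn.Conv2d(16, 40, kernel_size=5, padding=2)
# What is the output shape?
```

Input: (4, 16, 110, 110) -> Output: (4, 40, 110, 110)

Answer: (4, 40, 110, 110)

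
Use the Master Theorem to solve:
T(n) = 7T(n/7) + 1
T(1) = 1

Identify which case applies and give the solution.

a=7, b=7, f(n)=1. log_7(7) = 1. Since c=0 < 1, Case 1 applies: T(n) = Θ(n^log_b(a)) = O(n).

Answer: O(n) - Case 1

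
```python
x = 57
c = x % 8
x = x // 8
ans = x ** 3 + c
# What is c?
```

Trace:
`x = 57` → x = 57
`c = x % 8` → c = 1
`x = x // 8` → x = 7
`ans = x ** 3 + c` → ans = 344
So c = 1

Answer: 1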